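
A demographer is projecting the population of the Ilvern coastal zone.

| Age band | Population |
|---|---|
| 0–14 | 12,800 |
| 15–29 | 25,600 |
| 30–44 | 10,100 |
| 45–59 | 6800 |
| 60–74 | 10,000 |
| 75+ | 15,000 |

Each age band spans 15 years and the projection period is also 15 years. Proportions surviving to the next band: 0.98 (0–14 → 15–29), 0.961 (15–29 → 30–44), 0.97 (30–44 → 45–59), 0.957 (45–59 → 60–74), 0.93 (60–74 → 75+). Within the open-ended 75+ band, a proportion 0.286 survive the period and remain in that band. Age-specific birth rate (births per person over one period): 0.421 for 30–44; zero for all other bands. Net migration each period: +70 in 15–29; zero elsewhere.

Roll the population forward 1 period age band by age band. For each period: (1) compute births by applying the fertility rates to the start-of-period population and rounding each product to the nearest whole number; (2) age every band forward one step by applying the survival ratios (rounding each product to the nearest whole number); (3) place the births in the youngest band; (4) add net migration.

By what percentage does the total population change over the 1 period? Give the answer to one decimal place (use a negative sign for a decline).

— Period 1 —
Births: 10100 × 0.421 = 4252
15–29: 12800 × 0.98 = 12544
30–44: 25600 × 0.961 = 24602
45–59: 10100 × 0.97 = 9797
60–74: 6800 × 0.957 = 6508
75+: 10000 × 0.93 + 15000 × 0.286 = 9300 + 4290 = 13590
Net migration: 15–29 + 70 → 12614
Giving 4252 / 12614 / 24602 / 9797 / 6508 / 13590.
Total: 80300 → 71363; change = -8937; percentage change = -11.1%

-11.1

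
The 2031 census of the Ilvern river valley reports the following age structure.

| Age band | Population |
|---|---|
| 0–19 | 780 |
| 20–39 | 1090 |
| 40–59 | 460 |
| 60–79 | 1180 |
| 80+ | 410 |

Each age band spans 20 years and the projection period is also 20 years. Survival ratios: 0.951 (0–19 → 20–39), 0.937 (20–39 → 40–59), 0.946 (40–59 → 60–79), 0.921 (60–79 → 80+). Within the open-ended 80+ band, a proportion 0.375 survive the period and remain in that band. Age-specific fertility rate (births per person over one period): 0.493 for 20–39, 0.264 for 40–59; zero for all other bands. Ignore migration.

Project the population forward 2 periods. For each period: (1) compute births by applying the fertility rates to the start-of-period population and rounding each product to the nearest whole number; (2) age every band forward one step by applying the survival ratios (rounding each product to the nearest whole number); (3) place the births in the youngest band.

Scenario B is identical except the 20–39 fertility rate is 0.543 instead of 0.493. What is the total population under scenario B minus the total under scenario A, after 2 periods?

(Bands numbered youngest = 1 to oldest = 5.)
Period 1.
Births: 1090 × 0.493 = 537 ; 460 × 0.264 = 121 ⇒ total 658
Band 2: 780 × 0.951 = 742
Band 3: 1090 × 0.937 = 1021
Band 4: 460 × 0.946 = 435
Band 5: 1180 × 0.921 + 410 × 0.375 = 1087 + 154 = 1241
End of period: [658, 742, 1021, 435, 1241]
Period 2.
Births: 742 × 0.493 = 366 ; 1021 × 0.264 = 270 ⇒ total 636
Band 2: 658 × 0.951 = 626
Band 3: 742 × 0.937 = 695
Band 4: 1021 × 0.946 = 966
Band 5: 435 × 0.921 + 1241 × 0.375 = 401 + 465 = 866
End of period: [636, 626, 695, 966, 866]
Scenario A total after 2 periods: 3789
Scenario B projection —
Period 1.
Births: 1090 × 0.543 = 592 ; 460 × 0.264 = 121 ⇒ total 713
Band 2: 780 × 0.951 = 742
Band 3: 1090 × 0.937 = 1021
Band 4: 460 × 0.946 = 435
Band 5: 1180 × 0.921 + 410 × 0.375 = 1087 + 154 = 1241
End of period: [713, 742, 1021, 435, 1241]
Period 2.
Births: 742 × 0.543 = 403 ; 1021 × 0.264 = 270 ⇒ total 673
Band 2: 713 × 0.951 = 678
Band 3: 742 × 0.937 = 695
Band 4: 1021 × 0.946 = 966
Band 5: 435 × 0.921 + 1241 × 0.375 = 401 + 465 = 866
End of period: [673, 678, 695, 966, 866]
Scenario B total after 2 periods: 3878
Difference B − A = 3878 − 3789 = 89

89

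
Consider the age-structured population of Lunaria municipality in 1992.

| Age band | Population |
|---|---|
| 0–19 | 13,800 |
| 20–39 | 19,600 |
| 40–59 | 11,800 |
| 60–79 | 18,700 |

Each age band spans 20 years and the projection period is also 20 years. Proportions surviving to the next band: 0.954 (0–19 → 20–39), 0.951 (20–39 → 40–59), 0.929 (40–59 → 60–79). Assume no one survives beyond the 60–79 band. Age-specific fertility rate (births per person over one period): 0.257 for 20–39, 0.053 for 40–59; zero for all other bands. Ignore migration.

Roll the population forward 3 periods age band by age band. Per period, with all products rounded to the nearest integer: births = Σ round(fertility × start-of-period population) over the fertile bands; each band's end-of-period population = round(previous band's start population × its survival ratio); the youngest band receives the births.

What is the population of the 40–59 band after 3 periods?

5137

Numbering the groups 1..4 from youngest to oldest:
Period 1.
Births: 19600 × 0.257 = 5037  |  11800 × 0.053 = 625 → total 5662
Group 2: 13800 × 0.954 = 13165
Group 3: 19600 × 0.951 = 18640
Group 4: 11800 × 0.929 = 10962
Population now: 0–19=5662, 20–39=13165, 40–59=18640, 60–79=10962
Period 2.
Births: 13165 × 0.257 = 3383  |  18640 × 0.053 = 988 → total 4371
Group 2: 5662 × 0.954 = 5402
Group 3: 13165 × 0.951 = 12520
Group 4: 18640 × 0.929 = 17317
Population now: 0–19=4371, 20–39=5402, 40–59=12520, 60–79=17317
Period 3.
Births: 5402 × 0.257 = 1388  |  12520 × 0.053 = 664 → total 2052
Group 2: 4371 × 0.954 = 4170
Group 3: 5402 × 0.951 = 5137
Group 4: 12520 × 0.929 = 11631
Population now: 0–19=2052, 20–39=4170, 40–59=5137, 60–79=11631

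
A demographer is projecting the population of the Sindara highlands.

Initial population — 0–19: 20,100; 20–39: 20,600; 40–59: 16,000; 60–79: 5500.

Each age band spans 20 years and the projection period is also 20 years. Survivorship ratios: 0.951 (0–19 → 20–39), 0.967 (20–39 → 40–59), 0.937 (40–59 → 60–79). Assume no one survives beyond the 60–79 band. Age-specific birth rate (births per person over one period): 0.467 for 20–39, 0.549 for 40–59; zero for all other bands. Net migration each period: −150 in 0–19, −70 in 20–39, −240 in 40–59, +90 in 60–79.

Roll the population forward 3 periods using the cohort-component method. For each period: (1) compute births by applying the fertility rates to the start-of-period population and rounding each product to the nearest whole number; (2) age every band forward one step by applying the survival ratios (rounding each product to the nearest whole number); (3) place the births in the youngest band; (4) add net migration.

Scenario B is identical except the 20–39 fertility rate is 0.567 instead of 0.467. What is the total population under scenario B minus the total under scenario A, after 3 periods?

6547

[period 1]
Births: 20600 × 0.467 = 9620  |  16000 × 0.549 = 8784 → total 18404
20–39: 20100 × 0.951 = 19115
40–59: 20600 × 0.967 = 19920
60–79: 16000 × 0.937 = 14992
Net migration: 0–19 − 150 → 18254; 20–39 − 70 → 19045; 40–59 − 240 → 19680; 60–79 + 90 → 15082
→ [18254, 19045, 19680, 15082]
[period 2]
Births: 19045 × 0.467 = 8894  |  19680 × 0.549 = 10804 → total 19698
20–39: 18254 × 0.951 = 17360
40–59: 19045 × 0.967 = 18417
60–79: 19680 × 0.937 = 18440
Net migration: 0–19 − 150 → 19548; 20–39 − 70 → 17290; 40–59 − 240 → 18177; 60–79 + 90 → 18530
→ [19548, 17290, 18177, 18530]
[period 3]
Births: 17290 × 0.467 = 8074  |  18177 × 0.549 = 9979 → total 18053
20–39: 19548 × 0.951 = 18590
40–59: 17290 × 0.967 = 16719
60–79: 18177 × 0.937 = 17032
Net migration: 0–19 − 150 → 17903; 20–39 − 70 → 18520; 40–59 − 240 → 16479; 60–79 + 90 → 17122
→ [17903, 18520, 16479, 17122]
Scenario A total after 3 periods: 70024
Scenario B projection —
[period 1]
Births: 20600 × 0.567 = 11680  |  16000 × 0.549 = 8784 → total 20464
20–39: 20100 × 0.951 = 19115
40–59: 20600 × 0.967 = 19920
60–79: 16000 × 0.937 = 14992
Net migration: 0–19 − 150 → 20314; 20–39 − 70 → 19045; 40–59 − 240 → 19680; 60–79 + 90 → 15082
→ [20314, 19045, 19680, 15082]
[period 2]
Births: 19045 × 0.567 = 10799  |  19680 × 0.549 = 10804 → total 21603
20–39: 20314 × 0.951 = 19319
40–59: 19045 × 0.967 = 18417
60–79: 19680 × 0.937 = 18440
Net migration: 0–19 − 150 → 21453; 20–39 − 70 → 19249; 40–59 − 240 → 18177; 60–79 + 90 → 18530
→ [21453, 19249, 18177, 18530]
[period 3]
Births: 19249 × 0.567 = 10914  |  18177 × 0.549 = 9979 → total 20893
20–39: 21453 × 0.951 = 20402
40–59: 19249 × 0.967 = 18614
60–79: 18177 × 0.937 = 17032
Net migration: 0–19 − 150 → 20743; 20–39 − 70 → 20332; 40–59 − 240 → 18374; 60–79 + 90 → 17122
→ [20743, 20332, 18374, 17122]
Scenario B total after 3 periods: 76571
Difference B − A = 76571 − 70024 = 6547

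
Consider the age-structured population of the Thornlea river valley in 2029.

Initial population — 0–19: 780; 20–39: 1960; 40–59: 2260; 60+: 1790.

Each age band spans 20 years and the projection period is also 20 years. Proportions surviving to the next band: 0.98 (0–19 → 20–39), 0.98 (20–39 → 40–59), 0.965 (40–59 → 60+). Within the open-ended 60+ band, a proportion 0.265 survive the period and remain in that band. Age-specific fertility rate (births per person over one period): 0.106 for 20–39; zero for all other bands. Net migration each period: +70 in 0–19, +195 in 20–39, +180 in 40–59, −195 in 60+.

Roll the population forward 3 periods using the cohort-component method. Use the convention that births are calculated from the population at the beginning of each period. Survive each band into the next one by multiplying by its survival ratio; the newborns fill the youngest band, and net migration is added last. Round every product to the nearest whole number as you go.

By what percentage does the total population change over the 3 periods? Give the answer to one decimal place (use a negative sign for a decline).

-60.7

— Period 1 —
Births: 1960 × 0.106 = 208
20–39: 780 × 0.98 = 764
40–59: 1960 × 0.98 = 1921
60+: 2260 × 0.965 + 1790 × 0.265 = 2181 + 474 = 2655
Net migration: 0–19 + 70 → 278; 20–39 + 195 → 959; 40–59 + 180 → 2101; 60+ − 195 → 2460
End of period: [278, 959, 2101, 2460]
— Period 2 —
Births: 959 × 0.106 = 102
20–39: 278 × 0.98 = 272
40–59: 959 × 0.98 = 940
60+: 2101 × 0.965 + 2460 × 0.265 = 2027 + 652 = 2679
Net migration: 0–19 + 70 → 172; 20–39 + 195 → 467; 40–59 + 180 → 1120; 60+ − 195 → 2484
End of period: [172, 467, 1120, 2484]
— Period 3 —
Births: 467 × 0.106 = 50
20–39: 172 × 0.98 = 169
40–59: 467 × 0.98 = 458
60+: 1120 × 0.965 + 2484 × 0.265 = 1081 + 658 = 1739
Net migration: 0–19 + 70 → 120; 20–39 + 195 → 364; 40–59 + 180 → 638; 60+ − 195 → 1544
End of period: [120, 364, 638, 1544]
Total: 6790 → 2666; change = -4124; percentage change = -60.7%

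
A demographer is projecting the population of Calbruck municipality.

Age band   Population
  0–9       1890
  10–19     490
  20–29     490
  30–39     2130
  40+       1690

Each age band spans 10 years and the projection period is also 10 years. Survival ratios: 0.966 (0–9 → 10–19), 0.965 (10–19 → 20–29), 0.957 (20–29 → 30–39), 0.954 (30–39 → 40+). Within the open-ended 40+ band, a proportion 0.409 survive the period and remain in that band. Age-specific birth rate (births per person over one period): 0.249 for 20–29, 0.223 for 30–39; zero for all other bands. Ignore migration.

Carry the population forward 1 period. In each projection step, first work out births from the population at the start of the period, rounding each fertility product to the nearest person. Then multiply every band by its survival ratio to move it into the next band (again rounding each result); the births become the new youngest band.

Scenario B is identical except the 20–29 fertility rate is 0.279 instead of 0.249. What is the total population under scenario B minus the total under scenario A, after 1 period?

15

Numbering the bands 1..5 from youngest to oldest:
After projecting period 1:
Births: 490 × 0.249 = 122 ; 2130 × 0.223 = 475 ⇒ total 597
Band 2: 1890 × 0.966 = 1826
Band 3: 490 × 0.965 = 473
Band 4: 490 × 0.957 = 469
Band 5: 2130 × 0.954 + 1690 × 0.409 = 2032 + 691 = 2723
Giving 597 / 1826 / 473 / 469 / 2723.
Scenario A total after 1 period: 6088
Scenario B projection —
After projecting period 1:
Births: 490 × 0.279 = 137 ; 2130 × 0.223 = 475 ⇒ total 612
Band 2: 1890 × 0.966 = 1826
Band 3: 490 × 0.965 = 473
Band 4: 490 × 0.957 = 469
Band 5: 2130 × 0.954 + 1690 × 0.409 = 2032 + 691 = 2723
Giving 612 / 1826 / 473 / 469 / 2723.
Scenario B total after 1 period: 6103
Difference B − A = 6103 − 6088 = 15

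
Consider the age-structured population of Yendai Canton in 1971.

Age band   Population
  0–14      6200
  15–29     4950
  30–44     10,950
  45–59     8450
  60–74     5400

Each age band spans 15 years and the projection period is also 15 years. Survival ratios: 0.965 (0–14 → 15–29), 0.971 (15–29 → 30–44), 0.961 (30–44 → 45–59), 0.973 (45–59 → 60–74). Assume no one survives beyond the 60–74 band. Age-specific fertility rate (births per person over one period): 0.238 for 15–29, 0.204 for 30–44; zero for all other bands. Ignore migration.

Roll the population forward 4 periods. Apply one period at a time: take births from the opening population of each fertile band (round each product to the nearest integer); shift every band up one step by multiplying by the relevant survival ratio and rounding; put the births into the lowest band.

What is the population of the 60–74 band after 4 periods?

5431

(Groups numbered youngest = 1 to oldest = 5.)
After projecting period 1:
Births: 4950 * 0.238 = 1178 ; 10950 * 0.204 = 2234 ⇒ total 3412
Group 2: 6200 * 0.965 = 5983
Group 3: 4950 * 0.971 = 4806
Group 4: 10950 * 0.961 = 10523
Group 5: 8450 * 0.973 = 8222
End of period: [3412, 5983, 4806, 10523, 8222]
After projecting period 2:
Births: 5983 * 0.238 = 1424 ; 4806 * 0.204 = 980 ⇒ total 2404
Group 2: 3412 * 0.965 = 3293
Group 3: 5983 * 0.971 = 5809
Group 4: 4806 * 0.961 = 4619
Group 5: 10523 * 0.973 = 10239
End of period: [2404, 3293, 5809, 4619, 10239]
After projecting period 3:
Births: 3293 * 0.238 = 784 ; 5809 * 0.204 = 1185 ⇒ total 1969
Group 2: 2404 * 0.965 = 2320
Group 3: 3293 * 0.971 = 3198
Group 4: 5809 * 0.961 = 5582
Group 5: 4619 * 0.973 = 4494
End of period: [1969, 2320, 3198, 5582, 4494]
After projecting period 4:
Births: 2320 * 0.238 = 552 ; 3198 * 0.204 = 652 ⇒ total 1204
Group 2: 1969 * 0.965 = 1900
Group 3: 2320 * 0.971 = 2253
Group 4: 3198 * 0.961 = 3073
Group 5: 5582 * 0.973 = 5431
End of period: [1204, 1900, 2253, 3073, 5431]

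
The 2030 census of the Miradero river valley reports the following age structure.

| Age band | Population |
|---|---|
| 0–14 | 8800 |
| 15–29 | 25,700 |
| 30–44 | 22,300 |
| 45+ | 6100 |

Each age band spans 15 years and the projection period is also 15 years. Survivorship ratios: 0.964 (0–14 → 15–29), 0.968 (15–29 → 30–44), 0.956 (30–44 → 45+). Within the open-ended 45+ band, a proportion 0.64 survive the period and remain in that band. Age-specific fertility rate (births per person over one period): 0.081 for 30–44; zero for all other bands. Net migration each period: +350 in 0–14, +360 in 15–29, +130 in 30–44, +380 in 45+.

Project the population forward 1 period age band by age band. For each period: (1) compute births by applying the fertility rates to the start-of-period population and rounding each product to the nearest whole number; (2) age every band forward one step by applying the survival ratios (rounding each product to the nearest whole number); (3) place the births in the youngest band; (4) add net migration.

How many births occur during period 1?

1806

[period 1]
Births: 22300 * 0.081 = 1806
15–29: 8800 * 0.964 = 8483
30–44: 25700 * 0.968 = 24878
45+: 22300 * 0.956 + 6100 * 0.64 = 21319 + 3904 = 25223
Net migration: 0–14 + 350 → 2156; 15–29 + 360 → 8843; 30–44 + 130 → 25008; 45+ + 380 → 25603
→ [2156, 8843, 25008, 25603]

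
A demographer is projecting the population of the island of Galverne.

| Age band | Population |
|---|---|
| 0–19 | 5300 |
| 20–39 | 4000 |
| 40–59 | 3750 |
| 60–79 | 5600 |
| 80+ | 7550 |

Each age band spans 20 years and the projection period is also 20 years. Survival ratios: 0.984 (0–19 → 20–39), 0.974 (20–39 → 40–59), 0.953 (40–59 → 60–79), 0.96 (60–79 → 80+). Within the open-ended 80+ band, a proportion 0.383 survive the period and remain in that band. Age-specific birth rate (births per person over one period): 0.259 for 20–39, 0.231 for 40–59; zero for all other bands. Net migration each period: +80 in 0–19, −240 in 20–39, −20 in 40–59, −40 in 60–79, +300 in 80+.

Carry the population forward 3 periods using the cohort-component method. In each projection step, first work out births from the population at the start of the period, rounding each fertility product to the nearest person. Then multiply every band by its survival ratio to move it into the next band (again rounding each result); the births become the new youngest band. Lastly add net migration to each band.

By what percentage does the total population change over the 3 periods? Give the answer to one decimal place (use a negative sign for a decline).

Call the groups 1 to 5, youngest first.
Period 1:
Births: 4000 × 0.259 = 1036  |  3750 × 0.231 = 866 → 1902
Group 2: 5300 × 0.984 = 5215
Group 3: 4000 × 0.974 = 3896
Group 4: 3750 × 0.953 = 3574
Group 5: 5600 × 0.96 + 7550 × 0.383 = 5376 + 2892 = 8268
Net migration: Group 1 + 80 → 1982; Group 2 − 240 → 4975; Group 3 − 20 → 3876; Group 4 − 40 → 3534; Group 5 + 300 → 8568
Giving 1982 / 4975 / 3876 / 3534 / 8568.
Period 2:
Births: 4975 × 0.259 = 1289  |  3876 × 0.231 = 895 → 2184
Group 2: 1982 × 0.984 = 1950
Group 3: 4975 × 0.974 = 4846
Group 4: 3876 × 0.953 = 3694
Group 5: 3534 × 0.96 + 8568 × 0.383 = 3393 + 3282 = 6675
Net migration: Group 1 + 80 → 2264; Group 2 − 240 → 1710; Group 3 − 20 → 4826; Group 4 − 40 → 3654; Group 5 + 300 → 6975
Giving 2264 / 1710 / 4826 / 3654 / 6975.
Period 3:
Births: 1710 × 0.259 = 443  |  4826 × 0.231 = 1115 → 1558
Group 2: 2264 × 0.984 = 2228
Group 3: 1710 × 0.974 = 1666
Group 4: 4826 × 0.953 = 4599
Group 5: 3654 × 0.96 + 6975 × 0.383 = 3508 + 2671 = 6179
Net migration: Group 1 + 80 → 1638; Group 2 − 240 → 1988; Group 3 − 20 → 1646; Group 4 − 40 → 4559; Group 5 + 300 → 6479
Giving 1638 / 1988 / 1646 / 4559 / 6479.
Total: 26200 → 16310; change = -9890; percentage change = -37.7%

-37.7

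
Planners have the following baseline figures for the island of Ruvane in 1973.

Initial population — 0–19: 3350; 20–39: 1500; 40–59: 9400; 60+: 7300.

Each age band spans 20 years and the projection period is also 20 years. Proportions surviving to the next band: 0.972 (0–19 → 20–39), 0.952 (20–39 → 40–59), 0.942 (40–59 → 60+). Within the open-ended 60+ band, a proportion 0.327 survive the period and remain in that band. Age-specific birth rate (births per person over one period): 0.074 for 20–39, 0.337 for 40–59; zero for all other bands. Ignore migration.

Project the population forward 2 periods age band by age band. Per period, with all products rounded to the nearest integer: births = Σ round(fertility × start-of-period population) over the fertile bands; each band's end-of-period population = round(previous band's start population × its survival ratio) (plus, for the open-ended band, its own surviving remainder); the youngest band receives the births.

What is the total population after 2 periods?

— Period 1 —
Births: 1500 × 0.074 = 111 ; 9400 × 0.337 = 3168 — total 3279
20–39: 3350 × 0.972 = 3256
40–59: 1500 × 0.952 = 1428
60+: 9400 × 0.942 + 7300 × 0.327 = 8855 + 2387 = 11242
Giving 3279 / 3256 / 1428 / 11242.
— Period 2 —
Births: 3256 × 0.074 = 241 ; 1428 × 0.337 = 481 — total 722
20–39: 3279 × 0.972 = 3187
40–59: 3256 × 0.952 = 3100
60+: 1428 × 0.942 + 11242 × 0.327 = 1345 + 3676 = 5021
Giving 722 / 3187 / 3100 / 5021.
Total after period 2: 722 + 3187 + 3100 + 5021 = 12030

12030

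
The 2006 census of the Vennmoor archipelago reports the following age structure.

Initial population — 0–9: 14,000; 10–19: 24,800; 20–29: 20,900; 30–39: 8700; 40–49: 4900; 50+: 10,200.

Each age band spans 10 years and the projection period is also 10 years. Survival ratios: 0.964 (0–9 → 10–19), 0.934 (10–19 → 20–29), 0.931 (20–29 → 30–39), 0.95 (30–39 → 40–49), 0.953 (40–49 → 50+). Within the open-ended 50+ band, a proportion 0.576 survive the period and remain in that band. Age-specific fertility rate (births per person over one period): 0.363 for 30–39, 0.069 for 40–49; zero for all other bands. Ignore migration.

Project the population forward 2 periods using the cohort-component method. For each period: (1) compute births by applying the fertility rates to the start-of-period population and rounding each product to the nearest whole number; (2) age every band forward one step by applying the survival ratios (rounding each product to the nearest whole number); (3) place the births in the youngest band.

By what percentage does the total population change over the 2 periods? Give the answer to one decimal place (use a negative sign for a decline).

-7.1

Let group 1 be 0–9 through group 6 = 50+.
Period 1:
Births: 8700 × 0.363 = 3158  |  4900 × 0.069 = 338 ⇒ total 3496
Group 2: 14000 × 0.964 = 13496
Group 3: 24800 × 0.934 = 23163
Group 4: 20900 × 0.931 = 19458
Group 5: 8700 × 0.95 = 8265
Group 6: 4900 × 0.953 + 10200 × 0.576 = 4670 + 5875 = 10545
Population now: 0–9=3496, 10–19=13496, 20–29=23163, 30–39=19458, 40–49=8265, 50+=10545
Period 2:
Births: 19458 × 0.363 = 7063  |  8265 × 0.069 = 570 ⇒ total 7633
Group 2: 3496 × 0.964 = 3370
Group 3: 13496 × 0.934 = 12605
Group 4: 23163 × 0.931 = 21565
Group 5: 19458 × 0.95 = 18485
Group 6: 8265 × 0.953 + 10545 × 0.576 = 7877 + 6074 = 13951
Population now: 0–9=7633, 10–19=3370, 20–29=12605, 30–39=21565, 40–49=18485, 50+=13951
Total: 83500 → 77609; change = -5891; percentage change = -7.1%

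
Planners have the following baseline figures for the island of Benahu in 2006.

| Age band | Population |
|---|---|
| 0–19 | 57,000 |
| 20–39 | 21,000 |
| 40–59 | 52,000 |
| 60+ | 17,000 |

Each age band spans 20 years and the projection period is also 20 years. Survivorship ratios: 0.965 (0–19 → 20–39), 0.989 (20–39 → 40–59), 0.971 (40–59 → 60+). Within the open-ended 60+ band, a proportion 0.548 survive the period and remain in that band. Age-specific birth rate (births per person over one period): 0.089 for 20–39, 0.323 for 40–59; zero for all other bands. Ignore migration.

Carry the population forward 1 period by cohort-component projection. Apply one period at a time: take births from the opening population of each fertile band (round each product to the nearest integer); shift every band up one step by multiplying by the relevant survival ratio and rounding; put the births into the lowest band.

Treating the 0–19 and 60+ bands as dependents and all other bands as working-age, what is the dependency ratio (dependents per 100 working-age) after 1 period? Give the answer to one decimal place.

— Period 1 —
Births: 21000 * 0.089 = 1869 ; 52000 * 0.323 = 16796 ⇒ total 18665
20–39: 57000 * 0.965 = 55005
40–59: 21000 * 0.989 = 20769
60+: 52000 * 0.971 + 17000 * 0.548 = 50492 + 9316 = 59808
Giving 18665 / 55005 / 20769 / 59808.
Dependents (band 0–19 + band 60+) = 18665 + 59808 = 78473; working-age = 75774; ratio = 78473/75774 × 100 = 103.6

103.6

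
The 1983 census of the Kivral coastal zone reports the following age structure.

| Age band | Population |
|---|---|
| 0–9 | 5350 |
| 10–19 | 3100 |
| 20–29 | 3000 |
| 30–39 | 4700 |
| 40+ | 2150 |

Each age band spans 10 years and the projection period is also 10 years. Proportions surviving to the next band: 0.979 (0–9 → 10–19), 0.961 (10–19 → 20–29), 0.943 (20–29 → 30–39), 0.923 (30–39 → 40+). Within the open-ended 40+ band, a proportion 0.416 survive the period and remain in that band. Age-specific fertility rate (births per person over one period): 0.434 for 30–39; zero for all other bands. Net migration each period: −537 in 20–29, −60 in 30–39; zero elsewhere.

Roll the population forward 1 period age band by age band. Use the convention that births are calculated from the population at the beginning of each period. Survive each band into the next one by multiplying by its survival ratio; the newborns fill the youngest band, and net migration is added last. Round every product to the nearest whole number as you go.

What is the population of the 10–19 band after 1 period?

5238

[period 1]
Births: 4700 × 0.434 = 2040
10–19: 5350 × 0.979 = 5238
20–29: 3100 × 0.961 = 2979
30–39: 3000 × 0.943 = 2829
40+: 4700 × 0.923 + 2150 × 0.416 = 4338 + 894 = 5232
Net migration: 20–29 − 537 → 2442; 30–39 − 60 → 2769
Giving 2040 / 5238 / 2442 / 2769 / 5232.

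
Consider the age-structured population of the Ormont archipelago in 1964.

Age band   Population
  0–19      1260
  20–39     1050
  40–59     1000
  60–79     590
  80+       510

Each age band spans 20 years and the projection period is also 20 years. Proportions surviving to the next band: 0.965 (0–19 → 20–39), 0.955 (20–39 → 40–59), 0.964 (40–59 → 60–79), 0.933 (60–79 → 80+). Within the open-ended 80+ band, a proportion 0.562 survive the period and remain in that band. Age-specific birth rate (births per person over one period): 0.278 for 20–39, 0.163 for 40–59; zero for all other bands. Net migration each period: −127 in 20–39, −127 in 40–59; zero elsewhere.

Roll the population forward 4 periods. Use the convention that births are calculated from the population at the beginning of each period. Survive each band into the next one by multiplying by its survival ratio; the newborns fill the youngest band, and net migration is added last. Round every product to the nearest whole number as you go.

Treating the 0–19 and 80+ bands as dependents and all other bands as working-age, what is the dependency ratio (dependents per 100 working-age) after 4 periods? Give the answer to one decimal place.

Call the bands 1 to 5, youngest first.
[period 1]
Births: 1050 × 0.278 = 292 ; 1000 × 0.163 = 163 → total 455
Band 2: 1260 × 0.965 = 1216
Band 3: 1050 × 0.955 = 1003
Band 4: 1000 × 0.964 = 964
Band 5: 590 × 0.933 + 510 × 0.562 = 550 + 287 = 837
Net migration: Band 2 − 127 → 1089; Band 3 − 127 → 876
→ [455, 1089, 876, 964, 837]
[period 2]
Births: 1089 × 0.278 = 303 ; 876 × 0.163 = 143 → total 446
Band 2: 455 × 0.965 = 439
Band 3: 1089 × 0.955 = 1040
Band 4: 876 × 0.964 = 844
Band 5: 964 × 0.933 + 837 × 0.562 = 899 + 470 = 1369
Net migration: Band 2 − 127 → 312; Band 3 − 127 → 913
→ [446, 312, 913, 844, 1369]
[period 3]
Births: 312 × 0.278 = 87 ; 913 × 0.163 = 149 → total 236
Band 2: 446 × 0.965 = 430
Band 3: 312 × 0.955 = 298
Band 4: 913 × 0.964 = 880
Band 5: 844 × 0.933 + 1369 × 0.562 = 787 + 769 = 1556
Net migration: Band 2 − 127 → 303; Band 3 − 127 → 171
→ [236, 303, 171, 880, 1556]
[period 4]
Births: 303 × 0.278 = 84 ; 171 × 0.163 = 28 → total 112
Band 2: 236 × 0.965 = 228
Band 3: 303 × 0.955 = 289
Band 4: 171 × 0.964 = 165
Band 5: 880 × 0.933 + 1556 × 0.562 = 821 + 874 = 1695
Net migration: Band 2 − 127 → 101; Band 3 − 127 → 162
→ [112, 101, 162, 165, 1695]
Dependents (band 0–19 + band 80+) = 112 + 1695 = 1807; working-age = 428; ratio = 1807/428 × 100 = 422.2

422.2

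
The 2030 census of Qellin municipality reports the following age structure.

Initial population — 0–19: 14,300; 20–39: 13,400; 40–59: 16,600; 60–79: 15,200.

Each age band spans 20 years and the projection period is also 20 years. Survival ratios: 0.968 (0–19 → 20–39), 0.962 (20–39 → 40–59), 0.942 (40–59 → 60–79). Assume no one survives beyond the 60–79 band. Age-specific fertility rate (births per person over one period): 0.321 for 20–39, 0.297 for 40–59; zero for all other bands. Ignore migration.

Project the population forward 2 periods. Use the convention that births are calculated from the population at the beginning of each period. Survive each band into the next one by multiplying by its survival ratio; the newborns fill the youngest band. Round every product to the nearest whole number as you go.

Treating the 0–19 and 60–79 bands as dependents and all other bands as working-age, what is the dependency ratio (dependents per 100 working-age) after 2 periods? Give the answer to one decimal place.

— Period 1 —
Births: 13400 * 0.321 = 4301  |  16600 * 0.297 = 4930 → 9231
20–39: 14300 * 0.968 = 13842
40–59: 13400 * 0.962 = 12891
60–79: 16600 * 0.942 = 15637
Population now: 0–19=9231, 20–39=13842, 40–59=12891, 60–79=15637
— Period 2 —
Births: 13842 * 0.321 = 4443  |  12891 * 0.297 = 3829 → 8272
20–39: 9231 * 0.968 = 8936
40–59: 13842 * 0.962 = 13316
60–79: 12891 * 0.942 = 12143
Population now: 0–19=8272, 20–39=8936, 40–59=13316, 60–79=12143
Dependents (band 0–19 + band 60–79) = 8272 + 12143 = 20415; working-age = 22252; ratio = 20415/22252 × 100 = 91.7

91.7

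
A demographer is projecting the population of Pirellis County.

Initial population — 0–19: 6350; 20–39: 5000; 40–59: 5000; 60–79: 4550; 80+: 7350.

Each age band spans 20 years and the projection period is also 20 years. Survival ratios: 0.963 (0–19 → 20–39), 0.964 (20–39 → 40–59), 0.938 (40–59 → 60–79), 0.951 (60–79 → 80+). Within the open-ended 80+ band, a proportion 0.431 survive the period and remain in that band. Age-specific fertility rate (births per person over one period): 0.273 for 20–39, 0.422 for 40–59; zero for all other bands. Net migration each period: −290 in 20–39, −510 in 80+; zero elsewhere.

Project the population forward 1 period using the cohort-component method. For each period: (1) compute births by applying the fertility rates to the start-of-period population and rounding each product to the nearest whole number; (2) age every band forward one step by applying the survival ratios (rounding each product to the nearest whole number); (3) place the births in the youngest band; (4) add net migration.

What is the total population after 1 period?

25795

After projecting period 1:
Births: 5000 × 0.273 = 1365  |  5000 × 0.422 = 2110 ⇒ total 3475
20–39: 6350 × 0.963 = 6115
40–59: 5000 × 0.964 = 4820
60–79: 5000 × 0.938 = 4690
80+: 4550 × 0.951 + 7350 × 0.431 = 4327 + 3168 = 7495
Net migration: 20–39 − 290 → 5825; 80+ − 510 → 6985
Giving 3475 / 5825 / 4820 / 4690 / 6985.
Total after period 1: 3475 + 5825 + 4820 + 4690 + 6985 = 25795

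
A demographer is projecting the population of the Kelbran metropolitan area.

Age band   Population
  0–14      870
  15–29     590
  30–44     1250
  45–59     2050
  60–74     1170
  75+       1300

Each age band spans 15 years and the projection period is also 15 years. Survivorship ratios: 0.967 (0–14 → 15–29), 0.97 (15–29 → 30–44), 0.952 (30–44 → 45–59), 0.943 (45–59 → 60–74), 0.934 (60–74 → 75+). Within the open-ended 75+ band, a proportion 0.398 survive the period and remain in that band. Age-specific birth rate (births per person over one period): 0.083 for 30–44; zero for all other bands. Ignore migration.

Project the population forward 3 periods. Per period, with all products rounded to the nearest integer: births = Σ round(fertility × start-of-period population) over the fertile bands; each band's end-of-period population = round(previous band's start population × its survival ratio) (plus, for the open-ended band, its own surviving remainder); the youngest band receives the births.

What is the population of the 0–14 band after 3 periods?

68

Period 1.
Births: 1250 × 0.083 = 104
15–29: 870 × 0.967 = 841
30–44: 590 × 0.97 = 572
45–59: 1250 × 0.952 = 1190
60–74: 2050 × 0.943 = 1933
75+: 1170 × 0.934 + 1300 × 0.398 = 1093 + 517 = 1610
→ [104, 841, 572, 1190, 1933, 1610]
Period 2.
Births: 572 × 0.083 = 47
15–29: 104 × 0.967 = 101
30–44: 841 × 0.97 = 816
45–59: 572 × 0.952 = 545
60–74: 1190 × 0.943 = 1122
75+: 1933 × 0.934 + 1610 × 0.398 = 1805 + 641 = 2446
→ [47, 101, 816, 545, 1122, 2446]
Period 3.
Births: 816 × 0.083 = 68
15–29: 47 × 0.967 = 45
30–44: 101 × 0.97 = 98
45–59: 816 × 0.952 = 777
60–74: 545 × 0.943 = 514
75+: 1122 × 0.934 + 2446 × 0.398 = 1048 + 974 = 2022
→ [68, 45, 98, 777, 514, 2022]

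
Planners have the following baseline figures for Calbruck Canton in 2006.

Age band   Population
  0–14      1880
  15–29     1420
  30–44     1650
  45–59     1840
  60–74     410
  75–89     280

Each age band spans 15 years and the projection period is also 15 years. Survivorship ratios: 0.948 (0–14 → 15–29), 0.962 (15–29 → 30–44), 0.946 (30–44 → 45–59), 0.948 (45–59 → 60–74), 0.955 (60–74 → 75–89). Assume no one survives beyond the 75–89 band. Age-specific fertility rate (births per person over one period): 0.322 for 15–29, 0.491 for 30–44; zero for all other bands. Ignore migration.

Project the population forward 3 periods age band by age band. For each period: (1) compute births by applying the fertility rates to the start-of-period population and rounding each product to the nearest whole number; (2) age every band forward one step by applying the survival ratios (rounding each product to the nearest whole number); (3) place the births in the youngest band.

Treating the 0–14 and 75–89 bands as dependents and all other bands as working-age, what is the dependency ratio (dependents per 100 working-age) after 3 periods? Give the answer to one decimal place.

51.0

[period 1]
Births: 1420 * 0.322 = 457  |  1650 * 0.491 = 810 → 1267
15–29: 1880 * 0.948 = 1782
30–44: 1420 * 0.962 = 1366
45–59: 1650 * 0.946 = 1561
60–74: 1840 * 0.948 = 1744
75–89: 410 * 0.955 = 392
End of period: [1267, 1782, 1366, 1561, 1744, 392]
[period 2]
Births: 1782 * 0.322 = 574  |  1366 * 0.491 = 671 → 1245
15–29: 1267 * 0.948 = 1201
30–44: 1782 * 0.962 = 1714
45–59: 1366 * 0.946 = 1292
60–74: 1561 * 0.948 = 1480
75–89: 1744 * 0.955 = 1666
End of period: [1245, 1201, 1714, 1292, 1480, 1666]
[period 3]
Births: 1201 * 0.322 = 387  |  1714 * 0.491 = 842 → 1229
15–29: 1245 * 0.948 = 1180
30–44: 1201 * 0.962 = 1155
45–59: 1714 * 0.946 = 1621
60–74: 1292 * 0.948 = 1225
75–89: 1480 * 0.955 = 1413
End of period: [1229, 1180, 1155, 1621, 1225, 1413]
Dependents (band 0–14 + band 75–89) = 1229 + 1413 = 2642; working-age = 5181; ratio = 2642/5181 × 100 = 51.0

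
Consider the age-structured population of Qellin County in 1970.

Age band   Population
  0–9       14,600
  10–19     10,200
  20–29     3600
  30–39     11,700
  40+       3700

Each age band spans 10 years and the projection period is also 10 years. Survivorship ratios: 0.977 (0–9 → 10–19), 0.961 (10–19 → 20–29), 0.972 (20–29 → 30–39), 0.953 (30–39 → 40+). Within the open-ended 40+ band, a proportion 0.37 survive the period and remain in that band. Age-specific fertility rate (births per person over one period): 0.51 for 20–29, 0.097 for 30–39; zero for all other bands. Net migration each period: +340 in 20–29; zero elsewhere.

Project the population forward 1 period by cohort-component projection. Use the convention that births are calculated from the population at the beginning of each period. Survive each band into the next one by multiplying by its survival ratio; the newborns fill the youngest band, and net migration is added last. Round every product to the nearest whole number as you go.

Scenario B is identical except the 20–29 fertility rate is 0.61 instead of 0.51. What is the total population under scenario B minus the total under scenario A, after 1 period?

360

— Period 1 —
Births: 3600 × 0.51 = 1836, 11700 × 0.097 = 1135 ⇒ total 2971
10–19: 14600 × 0.977 = 14264
20–29: 10200 × 0.961 = 9802
30–39: 3600 × 0.972 = 3499
40+: 11700 × 0.953 + 3700 × 0.37 = 11150 + 1369 = 12519
Net migration: 20–29 + 340 → 10142
Population now: 0–9=2971, 10–19=14264, 20–29=10142, 30–39=3499, 40+=12519
Scenario A total after 1 period: 43395
Scenario B projection —
— Period 1 —
Births: 3600 × 0.61 = 2196, 11700 × 0.097 = 1135 ⇒ total 3331
10–19: 14600 × 0.977 = 14264
20–29: 10200 × 0.961 = 9802
30–39: 3600 × 0.972 = 3499
40+: 11700 × 0.953 + 3700 × 0.37 = 11150 + 1369 = 12519
Net migration: 20–29 + 340 → 10142
Population now: 0–9=3331, 10–19=14264, 20–29=10142, 30–39=3499, 40+=12519
Scenario B total after 1 period: 43755
Difference B − A = 43755 − 43395 = 360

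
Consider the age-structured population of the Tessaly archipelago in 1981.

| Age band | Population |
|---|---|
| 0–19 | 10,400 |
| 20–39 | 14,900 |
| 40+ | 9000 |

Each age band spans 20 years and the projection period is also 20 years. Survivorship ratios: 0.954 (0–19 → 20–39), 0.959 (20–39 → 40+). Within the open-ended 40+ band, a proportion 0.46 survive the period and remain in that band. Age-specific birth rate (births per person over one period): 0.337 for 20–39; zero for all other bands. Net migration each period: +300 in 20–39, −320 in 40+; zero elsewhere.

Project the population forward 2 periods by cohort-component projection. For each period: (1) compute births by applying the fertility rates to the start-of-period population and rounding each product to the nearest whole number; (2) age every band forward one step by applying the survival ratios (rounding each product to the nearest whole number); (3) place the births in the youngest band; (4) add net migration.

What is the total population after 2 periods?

26348

Numbering the bands 1..3 from youngest to oldest:
After projecting period 1:
Births: 14900 * 0.337 = 5021
Band 2: 10400 * 0.954 = 9922
Band 3: 14900 * 0.959 + 9000 * 0.46 = 14289 + 4140 = 18429
Net migration: Band 2 + 300 → 10222; Band 3 − 320 → 18109
End of period: [5021, 10222, 18109]
After projecting period 2:
Births: 10222 * 0.337 = 3445
Band 2: 5021 * 0.954 = 4790
Band 3: 10222 * 0.959 + 18109 * 0.46 = 9803 + 8330 = 18133
Net migration: Band 2 + 300 → 5090; Band 3 − 320 → 17813
End of period: [3445, 5090, 17813]
Total after period 2: 3445 + 5090 + 17813 = 26348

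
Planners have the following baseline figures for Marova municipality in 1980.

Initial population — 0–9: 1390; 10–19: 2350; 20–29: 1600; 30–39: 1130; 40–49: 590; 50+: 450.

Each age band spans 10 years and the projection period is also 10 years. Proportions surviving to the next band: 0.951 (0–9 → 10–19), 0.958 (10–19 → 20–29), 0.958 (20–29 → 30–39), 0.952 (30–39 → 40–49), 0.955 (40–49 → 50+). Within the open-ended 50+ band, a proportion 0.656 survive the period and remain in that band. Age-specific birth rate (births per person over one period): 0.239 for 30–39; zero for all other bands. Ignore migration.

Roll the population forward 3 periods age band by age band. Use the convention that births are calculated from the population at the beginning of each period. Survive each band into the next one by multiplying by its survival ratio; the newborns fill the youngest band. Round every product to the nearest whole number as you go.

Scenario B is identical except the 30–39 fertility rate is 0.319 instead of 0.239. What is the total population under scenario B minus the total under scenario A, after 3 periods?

372

Period 1:
Births: 1130 × 0.239 = 270
10–19: 1390 × 0.951 = 1322
20–29: 2350 × 0.958 = 2251
30–39: 1600 × 0.958 = 1533
40–49: 1130 × 0.952 = 1076
50+: 590 × 0.955 + 450 × 0.656 = 563 + 295 = 858
Population now: 0–9=270, 10–19=1322, 20–29=2251, 30–39=1533, 40–49=1076, 50+=858
Period 2:
Births: 1533 × 0.239 = 366
10–19: 270 × 0.951 = 257
20–29: 1322 × 0.958 = 1266
30–39: 2251 × 0.958 = 2156
40–49: 1533 × 0.952 = 1459
50+: 1076 × 0.955 + 858 × 0.656 = 1028 + 563 = 1591
Population now: 0–9=366, 10–19=257, 20–29=1266, 30–39=2156, 40–49=1459, 50+=1591
Period 3:
Births: 2156 × 0.239 = 515
10–19: 366 × 0.951 = 348
20–29: 257 × 0.958 = 246
30–39: 1266 × 0.958 = 1213
40–49: 2156 × 0.952 = 2053
50+: 1459 × 0.955 + 1591 × 0.656 = 1393 + 1044 = 2437
Population now: 0–9=515, 10–19=348, 20–29=246, 30–39=1213, 40–49=2053, 50+=2437
Scenario A total after 3 periods: 6812
Scenario B projection —
Period 1:
Births: 1130 × 0.319 = 360
10–19: 1390 × 0.951 = 1322
20–29: 2350 × 0.958 = 2251
30–39: 1600 × 0.958 = 1533
40–49: 1130 × 0.952 = 1076
50+: 590 × 0.955 + 450 × 0.656 = 563 + 295 = 858
Population now: 0–9=360, 10–19=1322, 20–29=2251, 30–39=1533, 40–49=1076, 50+=858
Period 2:
Births: 1533 × 0.319 = 489
10–19: 360 × 0.951 = 342
20–29: 1322 × 0.958 = 1266
30–39: 2251 × 0.958 = 2156
40–49: 1533 × 0.952 = 1459
50+: 1076 × 0.955 + 858 × 0.656 = 1028 + 563 = 1591
Population now: 0–9=489, 10–19=342, 20–29=1266, 30–39=2156, 40–49=1459, 50+=1591
Period 3:
Births: 2156 × 0.319 = 688
10–19: 489 × 0.951 = 465
20–29: 342 × 0.958 = 328
30–39: 1266 × 0.958 = 1213
40–49: 2156 × 0.952 = 2053
50+: 1459 × 0.955 + 1591 × 0.656 = 1393 + 1044 = 2437
Population now: 0–9=688, 10–19=465, 20–29=328, 30–39=1213, 40–49=2053, 50+=2437
Scenario B total after 3 periods: 7184
Difference B − A = 7184 − 6812 = 372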